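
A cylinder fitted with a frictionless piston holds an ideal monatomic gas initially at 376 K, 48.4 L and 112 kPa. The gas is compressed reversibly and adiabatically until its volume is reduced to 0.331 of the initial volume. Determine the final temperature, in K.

786 K

Adiabatic: TV^(γ−1) = const ⇒ T₂ = 376×(3.02)^0.667 = 786 K; PV^γ = const ⇒ P₂ = 707 kPa.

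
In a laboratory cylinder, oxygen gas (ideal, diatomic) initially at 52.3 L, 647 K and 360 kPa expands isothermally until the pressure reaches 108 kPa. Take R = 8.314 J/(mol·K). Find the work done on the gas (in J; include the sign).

n = P₁V₁/(RT₁) = 360×52.3/(8.314×647) = 3.50 mol.
Isothermal: T stays 647 K; PV = const ⇒ V₂ = 174 L, P₂ = 108 kPa.
W = nRT ln(V₂/V₁) = 3.50×8.314×647×ln(3.33) = 22700 J.
Work done on the gas = −W_by = -22700 J.

-22700 J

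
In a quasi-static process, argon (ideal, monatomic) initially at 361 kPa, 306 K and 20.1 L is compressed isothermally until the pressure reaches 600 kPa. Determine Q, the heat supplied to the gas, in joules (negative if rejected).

-3690 J

n = P₁V₁/(RT₁) = 361×20.1/(8.314×306) = 2.85 mol.
Isothermal: T stays 306 K; PV = const ⇒ V₂ = 12.1 L, P₂ = 600 kPa.
ΔU = 0 (ideal gas, T constant).
W = nRT ln(V₂/V₁) = 2.85×8.314×306×ln(0.602) = -3690 J.
Q = ΔU + W = -3690 J.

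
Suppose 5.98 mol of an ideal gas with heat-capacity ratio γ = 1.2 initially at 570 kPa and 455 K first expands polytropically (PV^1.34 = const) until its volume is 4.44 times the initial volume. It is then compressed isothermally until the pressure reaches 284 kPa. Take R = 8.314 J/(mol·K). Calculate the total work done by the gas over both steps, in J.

V₁ = nRT₁/P₁ = 5.98×8.314×455/570 = 39.7 L.
Step 1 — Polytropic n=1.34: T₂ = T₁(V₁/V₂)^(n−1) = 455×(0.225)^0.34 = 274 K; P₂ = P₁(V₁/V₂)^n = 77.3 kPa.
W = (P₁V₁−P₂V₂)/(n−1) = (570×39.7−77.3×176)/0.34 = 26500 J.
ΔU = nCvΔT = 5.98×41.6×(274−455) = -45000 J.
Q = ΔU + W = -18500 J.
State after step 1: P = 77.3 kPa, V = 176 L, T = 274 K.
Step 2 — Isothermal: T stays 274 K; PV = const ⇒ V₂ = 48.0 L, P₂ = 284 kPa.
ΔU = 0 (ideal gas, T constant).
W = nRT ln(V₂/V₁) = 5.98×8.314×274×ln(0.272) = -17700 J.
Q = ΔU + W = -17700 J.
Net over both steps: W = 8730 J, Q = -36200 J, ΔU = -45000 J.

8730 J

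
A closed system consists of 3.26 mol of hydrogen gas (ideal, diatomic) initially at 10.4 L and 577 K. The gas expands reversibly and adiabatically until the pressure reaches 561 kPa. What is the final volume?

P₁ = nRT₁/V₁ = 3.26×8.314×577/10.4 = 1500 kPa.
Adiabatic: T₂/T₁ = (P₂/P₁)^((γ−1)/γ) ⇒ T₂ = 577×(0.373)^0.286 = 435 K; V₂ = 21.0 L.

21.0 L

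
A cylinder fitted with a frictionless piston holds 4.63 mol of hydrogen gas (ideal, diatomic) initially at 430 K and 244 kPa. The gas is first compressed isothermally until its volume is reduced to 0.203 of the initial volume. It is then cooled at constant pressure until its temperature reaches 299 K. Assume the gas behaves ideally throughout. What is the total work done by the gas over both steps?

-31400 J

V₁ = nRT₁/P₁ = 4.63×8.314×430/244 = 67.8 L.
Step 1 — Isothermal: T stays 430 K; PV = const ⇒ V₂ = 13.8 L, P₂ = 1200 kPa.
ΔU = 0 (ideal gas, T constant).
W = nRT ln(V₂/V₁) = 4.63×8.314×430×ln(0.203) = -26400 J.
Q = ΔU + W = -26400 J.
State after step 1: P = 1200 kPa, V = 13.8 L, T = 430 K.
Step 2 — Isobaric: P stays 1200 kPa; V/T = const ⇒ T₂ = 299 K, V₂ = 9.58 L.
W = PΔV = 1200×(9.58−13.8) kPa·L = -5040 J.
ΔU = nCvΔT = 4.63×20.8×(299−430) = -12600 J.
Q = ΔU + W = nCpΔT = -17600 J.
Net over both steps: W = -31400 J, Q = -44000 J, ΔU = -12600 J.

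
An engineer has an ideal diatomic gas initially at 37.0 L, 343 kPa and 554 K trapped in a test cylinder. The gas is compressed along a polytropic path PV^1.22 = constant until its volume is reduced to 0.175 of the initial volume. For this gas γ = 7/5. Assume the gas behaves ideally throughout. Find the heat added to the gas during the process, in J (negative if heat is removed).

-12100 J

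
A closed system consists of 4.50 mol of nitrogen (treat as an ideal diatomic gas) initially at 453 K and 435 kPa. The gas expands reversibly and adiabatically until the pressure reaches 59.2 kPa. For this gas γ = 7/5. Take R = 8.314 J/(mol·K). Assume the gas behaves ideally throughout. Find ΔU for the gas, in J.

V₁ = nRT₁/P₁ = 4.50×8.314×453/435 = 39.0 L.
Adiabatic: T₂/T₁ = (P₂/P₁)^((γ−1)/γ) ⇒ T₂ = 453×(0.136)^0.286 = 256 K; V₂ = 162 L.
For an ideal gas ΔU = nCvΔT with Cv = (5/2)R = 20.8 J/(mol·K).
ΔU = 4.50×20.8×(256−453) = -18400 J.

-18400 J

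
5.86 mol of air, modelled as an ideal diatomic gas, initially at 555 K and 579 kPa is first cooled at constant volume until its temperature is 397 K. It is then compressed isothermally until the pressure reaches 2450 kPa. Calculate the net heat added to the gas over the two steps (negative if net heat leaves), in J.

-53600 J

V₁ = nRT₁/P₁ = 5.86×8.314×555/579 = 46.7 L.
Step 1 — Isochoric: V stays 46.7 L; P/T = const ⇒ T₂ = 397 K, P₂ = 414 kPa.
W = 0 (no volume change).
ΔU = nCvΔT = 5.86×20.8×(397−555) = -19200 J.
Q = ΔU = -19200 J.
State after step 1: P = 414 kPa, V = 46.7 L, T = 397 K.
Step 2 — Isothermal: T stays 397 K; PV = const ⇒ V₂ = 7.89 L, P₂ = 2450 kPa.
ΔU = 0 (ideal gas, T constant).
W = nRT ln(V₂/V₁) = 5.86×8.314×397×ln(0.169) = -34400 J.
Q = ΔU + W = -34400 J.
Net over both steps: W = -34400 J, Q = -53600 J, ΔU = -19200 J.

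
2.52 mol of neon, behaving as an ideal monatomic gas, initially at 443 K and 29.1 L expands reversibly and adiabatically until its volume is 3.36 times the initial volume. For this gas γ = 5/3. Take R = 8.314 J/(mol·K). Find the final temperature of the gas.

P₁ = nRT₁/V₁ = 2.52×8.314×443/29.1 = 319 kPa.
Adiabatic: TV^(γ−1) = const ⇒ T₂ = 443×(0.298)^0.667 = 197 K; PV^γ = const ⇒ P₂ = 42.3 kPa.

197 K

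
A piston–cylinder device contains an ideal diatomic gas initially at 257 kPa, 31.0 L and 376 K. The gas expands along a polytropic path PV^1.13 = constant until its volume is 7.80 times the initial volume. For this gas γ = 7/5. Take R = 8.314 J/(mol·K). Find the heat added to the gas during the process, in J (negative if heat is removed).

9690 J

n = P₁V₁/(RT₁) = 257×31.0/(8.314×376) = 2.55 mol.
Polytropic n=1.13: T₂ = T₁(V₁/V₂)^(n−1) = 376×(0.128)^0.13 = 288 K; P₂ = P₁(V₁/V₂)^n = 25.2 kPa.
W = (P₁V₁−P₂V₂)/(n−1) = (257×31.0−25.2×242)/0.13 = 14400 J.
ΔU = nCvΔT = 2.55×20.8×(288−376) = -4670 J.
Q = ΔU + W = 9690 J.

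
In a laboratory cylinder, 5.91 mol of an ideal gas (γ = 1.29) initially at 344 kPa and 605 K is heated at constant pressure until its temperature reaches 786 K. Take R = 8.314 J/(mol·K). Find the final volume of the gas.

V₁ = nRT₁/P₁ = 5.91×8.314×605/344 = 86.4 L.
Isobaric: P stays 344 kPa; V/T = const ⇒ T₂ = 786 K, V₂ = 112 L.

112 L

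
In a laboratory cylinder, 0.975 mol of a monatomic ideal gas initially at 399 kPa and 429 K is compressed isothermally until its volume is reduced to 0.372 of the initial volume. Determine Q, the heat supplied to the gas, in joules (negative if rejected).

V₁ = nRT₁/P₁ = 0.975×8.314×429/399 = 8.72 L.
Isothermal: T stays 429 K; PV = const ⇒ V₂ = 3.24 L, P₂ = 1070 kPa.
ΔU = 0 (ideal gas, T constant).
W = nRT ln(V₂/V₁) = 0.975×8.314×429×ln(0.372) = -3440 J.
Q = ΔU + W = -3440 J.

-3440 J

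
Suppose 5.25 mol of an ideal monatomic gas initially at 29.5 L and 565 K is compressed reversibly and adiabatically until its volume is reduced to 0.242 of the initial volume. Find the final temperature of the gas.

1450 K

P₁ = nRT₁/V₁ = 5.25×8.314×565/29.5 = 836 kPa.
Adiabatic: TV^(γ−1) = const ⇒ T₂ = 565×(4.13)^0.667 = 1450 K; PV^γ = const ⇒ P₂ = 8900 kPa.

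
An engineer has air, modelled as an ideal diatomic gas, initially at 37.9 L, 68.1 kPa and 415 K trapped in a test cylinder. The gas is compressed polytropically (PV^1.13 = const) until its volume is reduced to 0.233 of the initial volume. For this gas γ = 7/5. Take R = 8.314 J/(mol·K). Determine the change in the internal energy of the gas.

1350 J

n = P₁V₁/(RT₁) = 68.1×37.9/(8.314×415) = 0.748 mol.
Polytropic n=1.13: T₂ = T₁(V₁/V₂)^(n−1) = 415×(4.29)^0.13 = 502 K; P₂ = P₁(V₁/V₂)^n = 353 kPa.
For an ideal gas ΔU = nCvΔT with Cv = (5/2)R = 20.8 J/(mol·K).
ΔU = 0.748×20.8×(502−415) = 1350 J.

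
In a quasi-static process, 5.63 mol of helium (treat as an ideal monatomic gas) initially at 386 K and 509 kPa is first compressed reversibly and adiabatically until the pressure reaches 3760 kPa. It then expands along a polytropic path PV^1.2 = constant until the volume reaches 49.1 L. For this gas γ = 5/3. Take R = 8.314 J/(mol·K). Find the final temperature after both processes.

633 K

V₁ = nRT₁/P₁ = 5.63×8.314×386/509 = 35.5 L.
Step 1 — Adiabatic: T₂/T₁ = (P₂/P₁)^((γ−1)/γ) ⇒ T₂ = 386×(7.39)^0.400 = 859 K; V₂ = 10.7 L.
ΔU = nCvΔT = 5.63×12.5×(859−386) = 33200 J.
Q = 0 for an adiabatic process, so W = −ΔU = -33200 J.
State after step 1: P = 3760 kPa, V = 10.7 L, T = 859 K.
Step 2 — Polytropic n=1.2: T₂ = T₁(V₁/V₂)^(n−1) = 859×(0.218)^0.20 = 633 K; P₂ = P₁(V₁/V₂)^n = 604 kPa.
W = (P₁V₁−P₂V₂)/(n−1) = (3760×10.7−604×49.1)/0.20 = 52800 J.
ΔU = nCvΔT = 5.63×12.5×(633−859) = -15800 J.
Q = ΔU + W = 37000 J.
Net over both steps: W = 19600 J, Q = 37000 J, ΔU = 17400 J.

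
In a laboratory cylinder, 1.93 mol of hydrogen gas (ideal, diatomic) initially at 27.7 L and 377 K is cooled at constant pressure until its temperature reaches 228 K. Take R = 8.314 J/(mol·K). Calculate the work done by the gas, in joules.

-2390 J

P₁ = nRT₁/V₁ = 1.93×8.314×377/27.7 = 218 kPa.
Isobaric: P stays 218 kPa; V/T = const ⇒ T₂ = 228 K, V₂ = 16.8 L.
W = PΔV = 218×(16.8−27.7) kPa·L = -2390 J.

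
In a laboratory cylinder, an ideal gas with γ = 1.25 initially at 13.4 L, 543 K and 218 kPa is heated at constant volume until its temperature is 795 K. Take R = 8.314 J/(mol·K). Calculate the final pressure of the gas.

Isochoric: V stays 13.4 L; P/T = const ⇒ T₂ = 795 K, P₂ = 319 kPa.

319 kPa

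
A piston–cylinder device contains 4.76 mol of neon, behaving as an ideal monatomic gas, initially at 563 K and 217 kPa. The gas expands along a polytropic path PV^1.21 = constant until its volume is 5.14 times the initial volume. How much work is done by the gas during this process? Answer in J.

30900 J

V₁ = nRT₁/P₁ = 4.76×8.314×563/217 = 103 L.
Polytropic n=1.21: T₂ = T₁(V₁/V₂)^(n−1) = 563×(0.195)^0.21 = 399 K; P₂ = P₁(V₁/V₂)^n = 29.9 kPa.
W = (P₁V₁−P₂V₂)/(n−1) = (217×103−29.9×528)/0.21 = 30900 J.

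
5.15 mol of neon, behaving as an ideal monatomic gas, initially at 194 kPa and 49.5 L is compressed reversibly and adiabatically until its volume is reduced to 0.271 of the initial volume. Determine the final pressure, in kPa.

T₁ = P₁V₁/(nR) = 194×49.5/(5.15×8.314) = 224 K.
Adiabatic: TV^(γ−1) = const ⇒ T₂ = 224×(3.69)^0.667 = 536 K; PV^γ = const ⇒ P₂ = 1710 kPa.

1710 kPa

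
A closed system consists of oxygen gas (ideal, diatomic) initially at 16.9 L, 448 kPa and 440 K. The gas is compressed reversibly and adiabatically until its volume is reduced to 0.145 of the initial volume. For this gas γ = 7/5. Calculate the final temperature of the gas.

Adiabatic: TV^(γ−1) = const ⇒ T₂ = 440×(6.90)^0.400 = 953 K; PV^γ = const ⇒ P₂ = 6690 kPa.

953 K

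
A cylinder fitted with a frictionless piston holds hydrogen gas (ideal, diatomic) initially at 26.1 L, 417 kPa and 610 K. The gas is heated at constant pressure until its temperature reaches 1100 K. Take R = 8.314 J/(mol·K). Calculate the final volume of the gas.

Isobaric: P stays 417 kPa; V/T = const ⇒ T₂ = 1100 K, V₂ = 47.1 L.

47.1 L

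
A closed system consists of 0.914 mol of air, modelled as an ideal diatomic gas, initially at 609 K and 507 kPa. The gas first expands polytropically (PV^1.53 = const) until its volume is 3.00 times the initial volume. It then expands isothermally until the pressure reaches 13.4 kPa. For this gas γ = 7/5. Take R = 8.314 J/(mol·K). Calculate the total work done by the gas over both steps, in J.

V₁ = nRT₁/P₁ = 0.914×8.314×609/507 = 9.13 L.
Step 1 — Polytropic n=1.53: T₂ = T₁(V₁/V₂)^(n−1) = 609×(0.333)^0.53 = 340 K; P₂ = P₁(V₁/V₂)^n = 94.4 kPa.
W = (P₁V₁−P₂V₂)/(n−1) = (507×9.13−94.4×27.4)/0.53 = 3850 J.
ΔU = nCvΔT = 0.914×20.8×(340−609) = -5110 J.
Q = ΔU + W = -1250 J.
State after step 1: P = 94.4 kPa, V = 27.4 L, T = 340 K.
Step 2 — Isothermal: T stays 340 K; PV = const ⇒ V₂ = 193 L, P₂ = 13.4 kPa.
ΔU = 0 (ideal gas, T constant).
W = nRT ln(V₂/V₁) = 0.914×8.314×340×ln(7.05) = 5050 J.
Q = ΔU + W = 5050 J.
Net over both steps: W = 8900 J, Q = 3790 J, ΔU = -5110 J.

8900 J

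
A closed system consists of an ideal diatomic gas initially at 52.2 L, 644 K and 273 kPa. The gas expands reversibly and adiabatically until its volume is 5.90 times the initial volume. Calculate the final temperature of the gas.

317 K

Adiabatic: TV^(γ−1) = const ⇒ T₂ = 644×(0.169)^0.400 = 317 K; PV^γ = const ⇒ P₂ = 22.7 kPa.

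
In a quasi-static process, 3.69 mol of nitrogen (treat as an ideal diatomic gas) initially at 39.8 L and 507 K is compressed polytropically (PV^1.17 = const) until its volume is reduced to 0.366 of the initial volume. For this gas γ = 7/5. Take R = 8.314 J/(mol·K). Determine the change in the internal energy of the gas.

P₁ = nRT₁/V₁ = 3.69×8.314×507/39.8 = 391 kPa.
Polytropic n=1.17: T₂ = T₁(V₁/V₂)^(n−1) = 507×(2.73)^0.17 = 601 K; P₂ = P₁(V₁/V₂)^n = 1270 kPa.
For an ideal gas ΔU = nCvΔT with Cv = (5/2)R = 20.8 J/(mol·K).
ΔU = 3.69×20.8×(601−507) = 7250 J.

7250 J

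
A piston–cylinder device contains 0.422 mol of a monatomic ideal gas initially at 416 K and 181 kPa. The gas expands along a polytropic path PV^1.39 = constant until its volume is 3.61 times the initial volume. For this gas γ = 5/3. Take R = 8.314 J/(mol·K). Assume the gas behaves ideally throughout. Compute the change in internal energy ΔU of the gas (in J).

V₁ = nRT₁/P₁ = 0.422×8.314×416/181 = 8.06 L.
Polytropic n=1.39: T₂ = T₁(V₁/V₂)^(n−1) = 416×(0.277)^0.39 = 252 K; P₂ = P₁(V₁/V₂)^n = 30.4 kPa.
For an ideal gas ΔU = nCvΔT with Cv = (3/2)R = 12.5 J/(mol·K).
ΔU = 0.422×12.5×(252−416) = -862 J.

-862 J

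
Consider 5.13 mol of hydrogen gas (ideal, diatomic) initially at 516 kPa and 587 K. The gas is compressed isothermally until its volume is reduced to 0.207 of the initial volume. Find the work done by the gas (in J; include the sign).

-39400 J

V₁ = nRT₁/P₁ = 5.13×8.314×587/516 = 48.5 L.
Isothermal: T stays 587 K; PV = const ⇒ V₂ = 10.0 L, P₂ = 2490 kPa.
W = nRT ln(V₂/V₁) = 5.13×8.314×587×ln(0.207) = -39400 J.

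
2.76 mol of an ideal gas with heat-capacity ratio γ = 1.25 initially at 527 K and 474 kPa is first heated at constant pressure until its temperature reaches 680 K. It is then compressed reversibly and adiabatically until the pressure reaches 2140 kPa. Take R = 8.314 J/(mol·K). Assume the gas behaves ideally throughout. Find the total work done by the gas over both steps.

V₁ = nRT₁/P₁ = 2.76×8.314×527/474 = 25.5 L.
Step 1 — Isobaric: P stays 474 kPa; V/T = const ⇒ T₂ = 680 K, V₂ = 32.9 L.
W = PΔV = 474×(32.9−25.5) kPa·L = 3510 J.
ΔU = nCvΔT = 2.76×33.3×(680−527) = 14000 J.
Q = ΔU + W = nCpΔT = 17600 J.
State after step 1: P = 474 kPa, V = 32.9 L, T = 680 K.
Step 2 — Adiabatic: T₂/T₁ = (P₂/P₁)^((γ−1)/γ) ⇒ T₂ = 680×(4.51)^0.200 = 919 K; V₂ = 9.86 L.
ΔU = nCvΔT = 2.76×33.3×(919−680) = 22000 J.
Q = 0 for an adiabatic process, so W = −ΔU = -22000 J.
Net over both steps: W = -18400 J, Q = 17600 J, ΔU = 36000 J.

-18400 J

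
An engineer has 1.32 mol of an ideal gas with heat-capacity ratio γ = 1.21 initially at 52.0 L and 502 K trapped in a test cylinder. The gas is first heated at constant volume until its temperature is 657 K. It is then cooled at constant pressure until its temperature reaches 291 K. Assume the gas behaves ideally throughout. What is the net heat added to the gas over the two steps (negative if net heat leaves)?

-15000 J

P₁ = nRT₁/V₁ = 1.32×8.314×502/52.0 = 106 kPa.
Step 1 — Isochoric: V stays 52.0 L; P/T = const ⇒ T₂ = 657 K, P₂ = 139 kPa.
W = 0 (no volume change).
ΔU = nCvΔT = 1.32×39.6×(657−502) = 8100 J.
Q = ΔU = 8100 J.
State after step 1: P = 139 kPa, V = 52.0 L, T = 657 K.
Step 2 — Isobaric: P stays 139 kPa; V/T = const ⇒ T₂ = 291 K, V₂ = 23.0 L.
W = PΔV = 139×(23.0−52.0) kPa·L = -4020 J.
ΔU = nCvΔT = 1.32×39.6×(291−657) = -19100 J.
Q = ΔU + W = nCpΔT = -23100 J.
Net over both steps: W = -4020 J, Q = -15000 J, ΔU = -11000 J.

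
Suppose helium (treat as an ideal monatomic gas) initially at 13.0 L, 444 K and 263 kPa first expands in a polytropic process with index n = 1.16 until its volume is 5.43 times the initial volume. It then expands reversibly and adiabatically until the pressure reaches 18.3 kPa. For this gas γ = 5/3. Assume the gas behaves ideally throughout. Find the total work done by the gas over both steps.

n = P₁V₁/(RT₁) = 263×13.0/(8.314×444) = 0.926 mol.
Step 1 — Polytropic n=1.16: T₂ = T₁(V₁/V₂)^(n−1) = 444×(0.184)^0.16 = 339 K; P₂ = P₁(V₁/V₂)^n = 36.9 kPa.
W = (P₁V₁−P₂V₂)/(n−1) = (263×13.0−36.9×70.6)/0.16 = 5070 J.
ΔU = nCvΔT = 0.926×12.5×(339−444) = -1220 J.
Q = ΔU + W = 3850 J.
State after step 1: P = 36.9 kPa, V = 70.6 L, T = 339 K.
Step 2 — Adiabatic: T₂/T₁ = (P₂/P₁)^((γ−1)/γ) ⇒ T₂ = 339×(0.495)^0.400 = 256 K; V₂ = 108 L.
ΔU = nCvΔT = 0.926×12.5×(256−339) = -959 J.
Q = 0 for an adiabatic process, so W = −ΔU = 959 J.
Net over both steps: W = 6030 J, Q = 3850 J, ΔU = -2170 J.

6030 J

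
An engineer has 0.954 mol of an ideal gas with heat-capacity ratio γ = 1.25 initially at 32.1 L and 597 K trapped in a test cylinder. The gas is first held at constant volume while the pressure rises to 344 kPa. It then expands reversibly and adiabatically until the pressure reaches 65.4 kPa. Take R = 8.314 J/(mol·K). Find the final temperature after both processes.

P₁ = nRT₁/V₁ = 0.954×8.314×597/32.1 = 148 kPa.
Step 1 — Isochoric: V stays 32.1 L; P/T = const ⇒ T₂ = 1390 K, P₂ = 344 kPa.
W = 0 (no volume change).
ΔU = nCvΔT = 0.954×33.3×(1390−597) = 25200 J.
Q = ΔU = 25200 J.
State after step 1: P = 344 kPa, V = 32.1 L, T = 1390 K.
Step 2 — Adiabatic: T₂/T₁ = (P₂/P₁)^((γ−1)/γ) ⇒ T₂ = 1390×(0.190)^0.200 = 999 K; V₂ = 121 L.
ΔU = nCvΔT = 0.954×33.3×(999−1390) = -12500 J.
Q = 0 for an adiabatic process, so W = −ΔU = 12500 J.
Net over both steps: W = 12500 J, Q = 25200 J, ΔU = 12700 J.

999 K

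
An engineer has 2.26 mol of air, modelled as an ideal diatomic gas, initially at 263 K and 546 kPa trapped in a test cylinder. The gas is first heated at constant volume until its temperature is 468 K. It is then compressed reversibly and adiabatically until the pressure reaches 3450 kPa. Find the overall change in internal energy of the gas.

19200 J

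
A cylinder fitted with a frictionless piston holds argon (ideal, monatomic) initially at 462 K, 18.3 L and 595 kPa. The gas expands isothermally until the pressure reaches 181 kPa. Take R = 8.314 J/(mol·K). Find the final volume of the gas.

60.2 L

Isothermal: T stays 462 K; PV = const ⇒ V₂ = 60.2 L, P₂ = 181 kPa.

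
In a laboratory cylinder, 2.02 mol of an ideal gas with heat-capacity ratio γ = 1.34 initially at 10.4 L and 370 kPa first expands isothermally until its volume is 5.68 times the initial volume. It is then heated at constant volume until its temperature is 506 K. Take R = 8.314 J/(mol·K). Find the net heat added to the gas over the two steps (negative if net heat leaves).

20400 J

T₁ = P₁V₁/(nR) = 370×10.4/(2.02×8.314) = 229 K.
Step 1 — Isothermal: T stays 229 K; PV = const ⇒ V₂ = 59.1 L, P₂ = 65.1 kPa.
ΔU = 0 (ideal gas, T constant).
W = nRT ln(V₂/V₁) = 2.02×8.314×229×ln(5.68) = 6680 J.
Q = ΔU + W = 6680 J.
State after step 1: P = 65.1 kPa, V = 59.1 L, T = 229 K.
Step 2 — Isochoric: V stays 59.1 L; P/T = const ⇒ T₂ = 506 K, P₂ = 144 kPa.
W = 0 (no volume change).
ΔU = nCvΔT = 2.02×24.5×(506−229) = 13700 J.
Q = ΔU = 13700 J.
Net over both steps: W = 6680 J, Q = 20400 J, ΔU = 13700 J.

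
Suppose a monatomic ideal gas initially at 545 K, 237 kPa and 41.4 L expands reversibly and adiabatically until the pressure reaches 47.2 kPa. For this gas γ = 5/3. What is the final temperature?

286 K

Adiabatic: T₂/T₁ = (P₂/P₁)^((γ−1)/γ) ⇒ T₂ = 545×(0.199)^0.400 = 286 K; V₂ = 109 L.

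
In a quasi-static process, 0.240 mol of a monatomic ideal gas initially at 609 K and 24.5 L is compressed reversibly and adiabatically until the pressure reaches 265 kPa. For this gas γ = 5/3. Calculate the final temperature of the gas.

P₁ = nRT₁/V₁ = 0.240×8.314×609/24.5 = 49.6 kPa.
Adiabatic: T₂/T₁ = (P₂/P₁)^((γ−1)/γ) ⇒ T₂ = 609×(5.34)^0.400 = 1190 K; V₂ = 8.96 L.

1190 K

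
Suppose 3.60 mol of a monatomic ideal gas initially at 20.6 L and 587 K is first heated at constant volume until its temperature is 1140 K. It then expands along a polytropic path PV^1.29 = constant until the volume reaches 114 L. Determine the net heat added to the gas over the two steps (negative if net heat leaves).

50800 J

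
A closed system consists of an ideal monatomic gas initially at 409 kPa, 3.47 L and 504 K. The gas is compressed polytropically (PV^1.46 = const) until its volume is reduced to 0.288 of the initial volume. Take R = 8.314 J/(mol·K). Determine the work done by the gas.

n = P₁V₁/(RT₁) = 409×3.47/(8.314×504) = 0.339 mol.
Polytropic n=1.46: T₂ = T₁(V₁/V₂)^(n−1) = 504×(3.47)^0.46 = 894 K; P₂ = P₁(V₁/V₂)^n = 2520 kPa.
W = (P₁V₁−P₂V₂)/(n−1) = (409×3.47−2520×0.999)/0.46 = -2380 J.

-2380 J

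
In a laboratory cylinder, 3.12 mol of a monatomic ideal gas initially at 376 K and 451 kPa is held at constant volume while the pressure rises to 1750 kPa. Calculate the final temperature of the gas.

1460 K

V₁ = nRT₁/P₁ = 3.12×8.314×376/451 = 21.6 L.
Isochoric: V stays 21.6 L; P/T = const ⇒ T₂ = 1460 K, P₂ = 1750 kPa.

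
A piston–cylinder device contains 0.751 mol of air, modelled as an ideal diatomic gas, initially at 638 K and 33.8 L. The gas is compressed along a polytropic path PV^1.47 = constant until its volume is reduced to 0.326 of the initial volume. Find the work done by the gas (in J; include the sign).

-5880 J

P₁ = nRT₁/V₁ = 0.751×8.314×638/33.8 = 118 kPa.
Polytropic n=1.47: T₂ = T₁(V₁/V₂)^(n−1) = 638×(3.07)^0.47 = 1080 K; P₂ = P₁(V₁/V₂)^n = 612 kPa.
W = (P₁V₁−P₂V₂)/(n−1) = (118×33.8−612×11.0)/0.47 = -5880 J.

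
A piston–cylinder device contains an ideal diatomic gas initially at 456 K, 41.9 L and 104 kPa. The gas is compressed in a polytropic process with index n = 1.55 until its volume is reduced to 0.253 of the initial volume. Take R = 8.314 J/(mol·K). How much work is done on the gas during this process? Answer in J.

n = P₁V₁/(RT₁) = 104×41.9/(8.314×456) = 1.15 mol.
Polytropic n=1.55: T₂ = T₁(V₁/V₂)^(n−1) = 456×(3.95)^0.55 = 971 K; P₂ = P₁(V₁/V₂)^n = 875 kPa.
W = (P₁V₁−P₂V₂)/(n−1) = (104×41.9−875×10.6)/0.55 = -8950 J.
Work done on the gas = −W_by = 8950 J.

8950 J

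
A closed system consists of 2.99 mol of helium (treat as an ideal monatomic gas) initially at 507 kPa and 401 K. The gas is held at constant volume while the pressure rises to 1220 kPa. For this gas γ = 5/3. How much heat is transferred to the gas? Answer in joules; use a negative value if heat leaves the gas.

21000 J

V₁ = nRT₁/P₁ = 2.99×8.314×401/507 = 19.7 L.
Isochoric: V stays 19.7 L; P/T = const ⇒ T₂ = 965 K, P₂ = 1220 kPa.
W = 0 (no volume change).
ΔU = nCvΔT = 2.99×12.5×(965−401) = 21000 J.
Q = ΔU = 21000 J.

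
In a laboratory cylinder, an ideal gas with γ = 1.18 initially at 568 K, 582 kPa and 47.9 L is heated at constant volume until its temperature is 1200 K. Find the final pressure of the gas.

1230 kPa

Isochoric: V stays 47.9 L; P/T = const ⇒ T₂ = 1200 K, P₂ = 1230 kPa.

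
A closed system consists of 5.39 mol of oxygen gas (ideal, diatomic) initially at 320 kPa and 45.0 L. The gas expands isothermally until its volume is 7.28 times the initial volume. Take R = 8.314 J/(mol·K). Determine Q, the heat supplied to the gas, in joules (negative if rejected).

28600 J

T₁ = P₁V₁/(nR) = 320×45.0/(5.39×8.314) = 321 K.
Isothermal: T stays 321 K; PV = const ⇒ V₂ = 328 L, P₂ = 44.0 kPa.
ΔU = 0 (ideal gas, T constant).
W = nRT ln(V₂/V₁) = 5.39×8.314×321×ln(7.28) = 28600 J.
Q = ΔU + W = 28600 J.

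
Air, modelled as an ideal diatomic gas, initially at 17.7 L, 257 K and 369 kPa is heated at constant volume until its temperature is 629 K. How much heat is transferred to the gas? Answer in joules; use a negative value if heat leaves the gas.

n = P₁V₁/(RT₁) = 369×17.7/(8.314×257) = 3.06 mol.
Isochoric: V stays 17.7 L; P/T = const ⇒ T₂ = 629 K, P₂ = 903 kPa.
W = 0 (no volume change).
ΔU = nCvΔT = 3.06×20.8×(629−257) = 23600 J.
Q = ΔU = 23600 J.

23600 J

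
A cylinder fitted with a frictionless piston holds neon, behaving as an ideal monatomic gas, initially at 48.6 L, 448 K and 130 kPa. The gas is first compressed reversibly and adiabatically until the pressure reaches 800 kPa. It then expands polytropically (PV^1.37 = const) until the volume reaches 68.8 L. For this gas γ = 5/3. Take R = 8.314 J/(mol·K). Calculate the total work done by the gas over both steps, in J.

4450 J

n = P₁V₁/(RT₁) = 130×48.6/(8.314×448) = 1.70 mol.
Step 1 — Adiabatic: T₂/T₁ = (P₂/P₁)^((γ−1)/γ) ⇒ T₂ = 448×(6.15)^0.400 = 927 K; V₂ = 16.3 L.
ΔU = nCvΔT = 1.70×12.5×(927−448) = 10100 J.
Q = 0 for an adiabatic process, so W = −ΔU = -10100 J.
State after step 1: P = 800 kPa, V = 16.3 L, T = 927 K.
Step 2 — Polytropic n=1.37: T₂ = T₁(V₁/V₂)^(n−1) = 927×(0.237)^0.37 = 544 K; P₂ = P₁(V₁/V₂)^n = 112 kPa.
W = (P₁V₁−P₂V₂)/(n−1) = (800×16.3−112×68.8)/0.37 = 14600 J.
ΔU = nCvΔT = 1.70×12.5×(544−927) = -8090 J.
Q = ΔU + W = 6480 J.
Net over both steps: W = 4450 J, Q = 6480 J, ΔU = 2040 J.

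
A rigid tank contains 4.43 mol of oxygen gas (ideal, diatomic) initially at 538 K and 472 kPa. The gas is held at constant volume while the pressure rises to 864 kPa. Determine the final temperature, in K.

985 K

V₁ = nRT₁/P₁ = 4.43×8.314×538/472 = 42.0 L.
Isochoric: V stays 42.0 L; P/T = const ⇒ T₂ = 985 K, P₂ = 864 kPa.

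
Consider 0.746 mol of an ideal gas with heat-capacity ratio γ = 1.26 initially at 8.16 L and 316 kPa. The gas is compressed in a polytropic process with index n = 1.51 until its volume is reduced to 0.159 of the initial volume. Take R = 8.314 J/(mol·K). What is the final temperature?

1060 K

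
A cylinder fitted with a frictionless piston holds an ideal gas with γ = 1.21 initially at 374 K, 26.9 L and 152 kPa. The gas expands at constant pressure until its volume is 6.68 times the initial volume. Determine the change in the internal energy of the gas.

n = P₁V₁/(RT₁) = 152×26.9/(8.314×374) = 1.31 mol.
Isobaric: P stays 152 kPa; V/T = const ⇒ T₂ = 2500 K, V₂ = 180 L.
For an ideal gas ΔU = nCvΔT with Cv = R/(γ−1) = 39.6 J/(mol·K).
ΔU = 1.31×39.6×(2500−374) = 111000 J.

111000 J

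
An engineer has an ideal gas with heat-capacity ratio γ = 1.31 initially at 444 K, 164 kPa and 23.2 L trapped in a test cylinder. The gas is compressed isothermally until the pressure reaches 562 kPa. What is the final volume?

Isothermal: T stays 444 K; PV = const ⇒ V₂ = 6.77 L, P₂ = 562 kPa.

6.77 L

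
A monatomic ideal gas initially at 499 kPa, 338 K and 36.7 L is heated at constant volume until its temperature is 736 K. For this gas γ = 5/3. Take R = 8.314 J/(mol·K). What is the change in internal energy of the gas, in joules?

n = P₁V₁/(RT₁) = 499×36.7/(8.314×338) = 6.52 mol.
Isochoric: V stays 36.7 L; P/T = const ⇒ T₂ = 736 K, P₂ = 1090 kPa.
For an ideal gas ΔU = nCvΔT with Cv = (3/2)R = 12.5 J/(mol·K).
ΔU = 6.52×12.5×(736−338) = 32300 J.

32300 J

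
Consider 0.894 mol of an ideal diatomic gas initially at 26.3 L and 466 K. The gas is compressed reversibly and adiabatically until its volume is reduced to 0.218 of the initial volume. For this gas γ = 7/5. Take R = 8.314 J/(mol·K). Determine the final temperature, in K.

P₁ = nRT₁/V₁ = 0.894×8.314×466/26.3 = 132 kPa.
Adiabatic: TV^(γ−1) = const ⇒ T₂ = 466×(4.59)^0.400 = 857 K; PV^γ = const ⇒ P₂ = 1110 kPa.

857 K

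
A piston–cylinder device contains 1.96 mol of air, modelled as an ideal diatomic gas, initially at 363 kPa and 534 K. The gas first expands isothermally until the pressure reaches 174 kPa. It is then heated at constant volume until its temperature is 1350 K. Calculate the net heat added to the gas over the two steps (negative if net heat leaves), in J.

V₁ = nRT₁/P₁ = 1.96×8.314×534/363 = 24.0 L.
Step 1 — Isothermal: T stays 534 K; PV = const ⇒ V₂ = 50.0 L, P₂ = 174 kPa.
ΔU = 0 (ideal gas, T constant).
W = nRT ln(V₂/V₁) = 1.96×8.314×534×ln(2.09) = 6400 J.
Q = ΔU + W = 6400 J.
State after step 1: P = 174 kPa, V = 50.0 L, T = 534 K.
Step 2 — Isochoric: V stays 50.0 L; P/T = const ⇒ T₂ = 1350 K, P₂ = 440 kPa.
W = 0 (no volume change).
ΔU = nCvΔT = 1.96×20.8×(1350−534) = 33200 J.
Q = ΔU = 33200 J.
Net over both steps: W = 6400 J, Q = 39600 J, ΔU = 33200 J.

39600 J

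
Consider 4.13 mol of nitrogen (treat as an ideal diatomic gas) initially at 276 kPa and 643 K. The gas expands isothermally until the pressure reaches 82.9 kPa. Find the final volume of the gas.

V₁ = nRT₁/P₁ = 4.13×8.314×643/276 = 80.0 L.
Isothermal: T stays 643 K; PV = const ⇒ V₂ = 266 L, P₂ = 82.9 kPa.

266 L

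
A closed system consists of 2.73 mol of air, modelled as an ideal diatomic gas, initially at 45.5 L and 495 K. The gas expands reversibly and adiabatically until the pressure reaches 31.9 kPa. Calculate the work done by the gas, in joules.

12400 J

P₁ = nRT₁/V₁ = 2.73×8.314×495/45.5 = 247 kPa.
Adiabatic: T₂/T₁ = (P₂/P₁)^((γ−1)/γ) ⇒ T₂ = 495×(0.129)^0.286 = 276 K; V₂ = 196 L.
ΔU = nCvΔT = 2.73×20.8×(276−495) = -12400 J.
Q = 0 for an adiabatic process, so W = −ΔU = 12400 J.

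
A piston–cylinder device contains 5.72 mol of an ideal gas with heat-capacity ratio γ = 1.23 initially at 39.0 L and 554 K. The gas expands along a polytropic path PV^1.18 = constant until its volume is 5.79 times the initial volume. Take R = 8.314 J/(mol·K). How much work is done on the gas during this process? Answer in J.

-39700 J

P₁ = nRT₁/V₁ = 5.72×8.314×554/39.0 = 676 kPa.
Polytropic n=1.18: T₂ = T₁(V₁/V₂)^(n−1) = 554×(0.173)^0.18 = 404 K; P₂ = P₁(V₁/V₂)^n = 85.1 kPa.
W = (P₁V₁−P₂V₂)/(n−1) = (676×39.0−85.1×226)/0.18 = 39700 J.
Work done on the gas = −W_by = -39700 J.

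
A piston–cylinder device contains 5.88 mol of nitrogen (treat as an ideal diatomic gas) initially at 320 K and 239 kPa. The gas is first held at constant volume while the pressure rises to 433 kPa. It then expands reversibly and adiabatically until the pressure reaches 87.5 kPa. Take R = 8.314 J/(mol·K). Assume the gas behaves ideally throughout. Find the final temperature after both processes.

367 K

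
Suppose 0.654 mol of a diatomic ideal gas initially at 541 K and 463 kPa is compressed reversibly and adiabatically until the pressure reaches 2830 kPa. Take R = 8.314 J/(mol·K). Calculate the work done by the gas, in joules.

-4980 J

V₁ = nRT₁/P₁ = 0.654×8.314×541/463 = 6.35 L.
Adiabatic: T₂/T₁ = (P₂/P₁)^((γ−1)/γ) ⇒ T₂ = 541×(6.11)^0.286 = 907 K; V₂ = 1.74 L.
ΔU = nCvΔT = 0.654×20.8×(907−541) = 4980 J.
Q = 0 for an adiabatic process, so W = −ΔU = -4980 J.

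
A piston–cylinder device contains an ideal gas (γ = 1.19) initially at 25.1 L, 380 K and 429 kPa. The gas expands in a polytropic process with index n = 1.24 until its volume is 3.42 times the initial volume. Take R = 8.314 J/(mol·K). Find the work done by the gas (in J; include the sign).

11500 J

n = P₁V₁/(RT₁) = 429×25.1/(8.314×380) = 3.41 mol.
Polytropic n=1.24: T₂ = T₁(V₁/V₂)^(n−1) = 380×(0.292)^0.24 = 283 K; P₂ = P₁(V₁/V₂)^n = 93.4 kPa.
W = (P₁V₁−P₂V₂)/(n−1) = (429×25.1−93.4×85.8)/0.24 = 11500 J.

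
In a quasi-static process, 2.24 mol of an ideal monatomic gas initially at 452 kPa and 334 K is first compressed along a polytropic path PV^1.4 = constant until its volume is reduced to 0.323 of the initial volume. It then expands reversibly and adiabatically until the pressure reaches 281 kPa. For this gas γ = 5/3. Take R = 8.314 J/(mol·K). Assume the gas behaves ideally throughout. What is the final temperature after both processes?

230 K

V₁ = nRT₁/P₁ = 2.24×8.314×334/452 = 13.8 L.
Step 1 — Polytropic n=1.4: T₂ = T₁(V₁/V₂)^(n−1) = 334×(3.10)^0.40 = 525 K; P₂ = P₁(V₁/V₂)^n = 2200 kPa.
W = (P₁V₁−P₂V₂)/(n−1) = (452×13.8−2200×4.44)/0.40 = -8890 J.
ΔU = nCvΔT = 2.24×12.5×(525−334) = 5330 J.
Q = ΔU + W = -3550 J.
State after step 1: P = 2200 kPa, V = 4.44 L, T = 525 K.
Step 2 — Adiabatic: T₂/T₁ = (P₂/P₁)^((γ−1)/γ) ⇒ T₂ = 525×(0.128)^0.400 = 230 K; V₂ = 15.3 L.
ΔU = nCvΔT = 2.24×12.5×(230−525) = -8220 J.
Q = 0 for an adiabatic process, so W = −ΔU = 8220 J.
Net over both steps: W = -663 J, Q = -3550 J, ΔU = -2890 J.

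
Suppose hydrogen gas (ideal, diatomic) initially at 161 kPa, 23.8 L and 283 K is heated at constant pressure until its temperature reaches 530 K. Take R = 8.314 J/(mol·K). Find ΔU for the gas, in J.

n = P₁V₁/(RT₁) = 161×23.8/(8.314×283) = 1.63 mol.
Isobaric: P stays 161 kPa; V/T = const ⇒ T₂ = 530 K, V₂ = 44.6 L.
For an ideal gas ΔU = nCvΔT with Cv = (5/2)R = 20.8 J/(mol·K).
ΔU = 1.63×20.8×(530−283) = 8360 J.

8360 J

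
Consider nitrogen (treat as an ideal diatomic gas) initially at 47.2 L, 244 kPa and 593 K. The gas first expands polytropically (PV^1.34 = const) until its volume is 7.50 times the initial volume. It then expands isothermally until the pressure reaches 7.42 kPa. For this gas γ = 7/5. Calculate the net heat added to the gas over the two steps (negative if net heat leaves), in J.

7120 J

n = P₁V₁/(RT₁) = 244×47.2/(8.314×593) = 2.34 mol.
Step 1 — Polytropic n=1.34: T₂ = T₁(V₁/V₂)^(n−1) = 593×(0.133)^0.34 = 299 K; P₂ = P₁(V₁/V₂)^n = 16.4 kPa.
W = (P₁V₁−P₂V₂)/(n−1) = (244×47.2−16.4×354)/0.34 = 16800 J.
ΔU = nCvΔT = 2.34×20.8×(299−593) = -14300 J.
Q = ΔU + W = 2520 J.
State after step 1: P = 16.4 kPa, V = 354 L, T = 299 K.
Step 2 — Isothermal: T stays 299 K; PV = const ⇒ V₂ = 782 L, P₂ = 7.42 kPa.
ΔU = 0 (ideal gas, T constant).
W = nRT ln(V₂/V₁) = 2.34×8.314×299×ln(2.21) = 4600 J.
Q = ΔU + W = 4600 J.
Net over both steps: W = 21400 J, Q = 7120 J, ΔU = -14300 J.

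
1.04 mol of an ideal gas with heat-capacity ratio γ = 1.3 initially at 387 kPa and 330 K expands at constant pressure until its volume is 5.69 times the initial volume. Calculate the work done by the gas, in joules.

V₁ = nRT₁/P₁ = 1.04×8.314×330/387 = 7.37 L.
Isobaric: P stays 387 kPa; V/T = const ⇒ T₂ = 1880 K, V₂ = 42.0 L.
W = PΔV = 387×(42.0−7.37) kPa·L = 13400 J.

13400 J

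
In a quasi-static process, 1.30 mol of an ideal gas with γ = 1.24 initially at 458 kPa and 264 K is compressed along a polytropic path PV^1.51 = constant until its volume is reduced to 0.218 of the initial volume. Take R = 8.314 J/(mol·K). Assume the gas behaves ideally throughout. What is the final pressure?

4570 kPa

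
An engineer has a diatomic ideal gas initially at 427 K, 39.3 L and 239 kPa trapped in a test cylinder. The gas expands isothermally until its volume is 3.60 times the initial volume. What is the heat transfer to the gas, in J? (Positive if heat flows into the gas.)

12000 J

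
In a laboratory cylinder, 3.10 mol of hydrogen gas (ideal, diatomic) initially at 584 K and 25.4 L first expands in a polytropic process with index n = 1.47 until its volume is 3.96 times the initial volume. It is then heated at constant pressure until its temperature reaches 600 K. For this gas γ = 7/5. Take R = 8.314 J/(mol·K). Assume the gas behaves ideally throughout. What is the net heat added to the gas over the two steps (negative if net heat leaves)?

23900 J

P₁ = nRT₁/V₁ = 3.10×8.314×584/25.4 = 593 kPa.
Step 1 — Polytropic n=1.47: T₂ = T₁(V₁/V₂)^(n−1) = 584×(0.253)^0.47 = 306 K; P₂ = P₁(V₁/V₂)^n = 78.4 kPa.
W = (P₁V₁−P₂V₂)/(n−1) = (593×25.4−78.4×101)/0.47 = 15300 J.
ΔU = nCvΔT = 3.10×20.8×(306−584) = -17900 J.
Q = ΔU + W = -2670 J.
State after step 1: P = 78.4 kPa, V = 101 L, T = 306 K.
Step 2 — Isobaric: P stays 78.4 kPa; V/T = const ⇒ T₂ = 600 K, V₂ = 197 L.
W = PΔV = 78.4×(197−101) kPa·L = 7580 J.
ΔU = nCvΔT = 3.10×20.8×(600−306) = 19000 J.
Q = ΔU + W = nCpΔT = 26500 J.
Net over both steps: W = 22800 J, Q = 23900 J, ΔU = 1030 J.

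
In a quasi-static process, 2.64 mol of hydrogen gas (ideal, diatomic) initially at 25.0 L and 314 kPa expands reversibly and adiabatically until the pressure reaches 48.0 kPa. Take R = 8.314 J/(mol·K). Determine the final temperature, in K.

T₁ = P₁V₁/(nR) = 314×25.0/(2.64×8.314) = 358 K.
Adiabatic: T₂/T₁ = (P₂/P₁)^((γ−1)/γ) ⇒ T₂ = 358×(0.153)^0.286 = 209 K; V₂ = 95.6 L.

209 K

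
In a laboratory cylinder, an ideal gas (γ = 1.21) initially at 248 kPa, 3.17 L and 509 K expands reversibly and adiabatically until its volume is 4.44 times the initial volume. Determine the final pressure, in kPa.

40.8 kPa

Adiabatic: TV^(γ−1) = const ⇒ T₂ = 509×(0.225)^0.210 = 372 K; PV^γ = const ⇒ P₂ = 40.8 kPa.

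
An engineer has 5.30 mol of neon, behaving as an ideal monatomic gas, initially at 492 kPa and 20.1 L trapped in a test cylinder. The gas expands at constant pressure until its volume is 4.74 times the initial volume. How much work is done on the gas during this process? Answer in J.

-37000 J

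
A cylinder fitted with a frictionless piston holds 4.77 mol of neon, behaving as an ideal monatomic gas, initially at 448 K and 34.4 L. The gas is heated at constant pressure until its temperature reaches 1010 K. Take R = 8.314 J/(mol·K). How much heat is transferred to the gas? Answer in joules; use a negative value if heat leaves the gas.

55700 J

P₁ = nRT₁/V₁ = 4.77×8.314×448/34.4 = 516 kPa.
Isobaric: P stays 516 kPa; V/T = const ⇒ T₂ = 1010 K, V₂ = 77.6 L.
W = PΔV = 516×(77.6−34.4) kPa·L = 22300 J.
ΔU = nCvΔT = 4.77×12.5×(1010−448) = 33400 J.
Q = ΔU + W = nCpΔT = 55700 J.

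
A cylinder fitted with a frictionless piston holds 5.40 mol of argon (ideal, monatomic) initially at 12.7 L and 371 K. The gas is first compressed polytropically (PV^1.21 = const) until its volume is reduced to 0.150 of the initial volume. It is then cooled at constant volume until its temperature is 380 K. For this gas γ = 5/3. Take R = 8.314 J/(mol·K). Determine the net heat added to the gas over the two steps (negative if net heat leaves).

-38200 J

P₁ = nRT₁/V₁ = 5.40×8.314×371/12.7 = 1310 kPa.
Step 1 — Polytropic n=1.21: T₂ = T₁(V₁/V₂)^(n−1) = 371×(6.67)^0.21 = 553 K; P₂ = P₁(V₁/V₂)^n = 13000 kPa.
W = (P₁V₁−P₂V₂)/(n−1) = (1310×12.7−13000×1.90)/0.21 = -38800 J.
ΔU = nCvΔT = 5.40×12.5×(553−371) = 12200 J.
Q = ΔU + W = -26600 J.
State after step 1: P = 13000 kPa, V = 1.90 L, T = 553 K.
Step 2 — Isochoric: V stays 1.90 L; P/T = const ⇒ T₂ = 380 K, P₂ = 8960 kPa.
W = 0 (no volume change).
ΔU = nCvΔT = 5.40×12.5×(380−553) = -11600 J.
Q = ΔU = -11600 J.
Net over both steps: W = -38800 J, Q = -38200 J, ΔU = 606 J.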